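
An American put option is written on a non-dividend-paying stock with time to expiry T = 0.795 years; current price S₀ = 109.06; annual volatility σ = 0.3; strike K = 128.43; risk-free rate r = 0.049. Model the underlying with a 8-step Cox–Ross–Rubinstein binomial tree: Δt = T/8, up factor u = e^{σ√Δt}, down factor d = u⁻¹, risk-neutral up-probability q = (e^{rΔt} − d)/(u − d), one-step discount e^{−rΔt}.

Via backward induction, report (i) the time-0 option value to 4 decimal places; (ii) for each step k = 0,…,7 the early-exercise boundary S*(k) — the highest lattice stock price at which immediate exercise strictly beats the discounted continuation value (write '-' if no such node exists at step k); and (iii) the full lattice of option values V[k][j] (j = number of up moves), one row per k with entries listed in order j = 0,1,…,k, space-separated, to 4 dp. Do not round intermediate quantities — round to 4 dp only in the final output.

price = 22.1256
boundary = - - 90.2655 99.2187 90.2655 99.2187 109.0600 99.2187
tree:
22.1256
29.5576 14.9720
38.1645 21.3116 8.8322
46.3098 29.2113 13.6865 4.1051
53.7201 38.1645 20.4551 7.1087 1.1670
60.4617 46.3098 29.2113 11.9725 2.3556 0.0000
66.5950 53.7201 38.1645 19.3700 4.7545 0.0000 0.0000
72.1748 60.4617 46.3098 29.2113 9.5966 0.0000 0.0000 0.0000
77.2511 66.5950 53.7201 38.1645 19.3700 0.0000 0.0000 0.0000 0.0000

Δt=0.09938  u=1.09919  d=0.90976  q=0.50214  discount=0.99514
step 8 (expiry): payoffs max(K−S,0) = 77.2511 66.5950 53.7201 38.1645 19.3700 0.0000 0.0000 0.0000 0.0000
step 7: (k=7,j=0): S=56.2552, (K−S)⁺=72.1748, hold=71.5510 ⇒ V=72.1748 exercise | (k=7,j=1): S=67.9683, (K−S)⁺=60.4617, hold=59.8379 ⇒ V=60.4617 exercise | (k=7,j=2): S=82.1202, (K−S)⁺=46.3098, hold=45.6859 ⇒ V=46.3098 exercise | (k=7,j=3): S=99.2187, (K−S)⁺=29.2113, hold=28.5874 ⇒ V=29.2113 exercise | (k=7,j=4): S=119.8774, (K−S)⁺=8.5526, hold=9.5966 ⇒ V=9.5966 continue | (k=7,j=5): S=144.8375, (K−S)⁺=0.0000, hold=0.0000 ⇒ V=0.0000 continue | (k=7,j=6): S=174.9946, (K−S)⁺=0.0000, hold=0.0000 ⇒ V=0.0000 continue | (k=7,j=7): S=211.4309, (K−S)⁺=0.0000, hold=0.0000 ⇒ V=0.0000 continue  boundary S*=99.2187
step 6: (k=6,j=0): S=61.8350, (K−S)⁺=66.5950, hold=65.9711 ⇒ V=66.5950 exercise | (k=6,j=1): S=74.7099, (K−S)⁺=53.7201, hold=53.0962 ⇒ V=53.7201 exercise | (k=6,j=2): S=90.2655, (K−S)⁺=38.1645, hold=37.5406 ⇒ V=38.1645 exercise | (k=6,j=3): S=109.0600, (K−S)⁺=19.3700, hold=19.2679 ⇒ V=19.3700 exercise | (k=6,j=4): S=131.7678, (K−S)⁺=0.0000, hold=4.7545 ⇒ V=4.7545 continue | (k=6,j=5): S=159.2036, (K−S)⁺=0.0000, hold=0.0000 ⇒ V=0.0000 continue | (k=6,j=6): S=192.3519, (K−S)⁺=0.0000, hold=0.0000 ⇒ V=0.0000 continue  boundary S*=109.0600
step 5: (k=5,j=0): S=67.9683, (K−S)⁺=60.4617, hold=59.8379 ⇒ V=60.4617 exercise | (k=5,j=1): S=82.1202, (K−S)⁺=46.3098, hold=45.6859 ⇒ V=46.3098 exercise | (k=5,j=2): S=99.2187, (K−S)⁺=29.2113, hold=28.5874 ⇒ V=29.2113 exercise | (k=5,j=3): S=119.8774, (K−S)⁺=8.5526, hold=11.9725 ⇒ V=11.9725 continue | (k=5,j=4): S=144.8375, (K−S)⁺=0.0000, hold=2.3556 ⇒ V=2.3556 continue | (k=5,j=5): S=174.9946, (K−S)⁺=0.0000, hold=0.0000 ⇒ V=0.0000 continue  boundary S*=99.2187
step 4: (k=4,j=0): S=74.7099, (K−S)⁺=53.7201, hold=53.0962 ⇒ V=53.7201 exercise | (k=4,j=1): S=90.2655, (K−S)⁺=38.1645, hold=37.5406 ⇒ V=38.1645 exercise | (k=4,j=2): S=109.0600, (K−S)⁺=19.3700, hold=20.4551 ⇒ V=20.4551 continue | (k=4,j=3): S=131.7678, (K−S)⁺=0.0000, hold=7.1087 ⇒ V=7.1087 continue | (k=4,j=4): S=159.2036, (K−S)⁺=0.0000, hold=1.1670 ⇒ V=1.1670 continue  boundary S*=90.2655
step 3: (k=3,j=0): S=82.1202, (K−S)⁺=46.3098, hold=45.6859 ⇒ V=46.3098 exercise | (k=3,j=1): S=99.2187, (K−S)⁺=29.2113, hold=29.1296 ⇒ V=29.2113 exercise | (k=3,j=2): S=119.8774, (K−S)⁺=8.5526, hold=13.6865 ⇒ V=13.6865 continue | (k=3,j=3): S=144.8375, (K−S)⁺=0.0000, hold=4.1051 ⇒ V=4.1051 continue  boundary S*=99.2187
step 2: (k=2,j=0): S=90.2655, (K−S)⁺=38.1645, hold=37.5406 ⇒ V=38.1645 exercise | (k=2,j=1): S=109.0600, (K−S)⁺=19.3700, hold=21.3116 ⇒ V=21.3116 continue | (k=2,j=2): S=131.7678, (K−S)⁺=0.0000, hold=8.8322 ⇒ V=8.8322 continue  boundary S*=90.2655
step 1: (k=1,j=0): S=99.2187, (K−S)⁺=29.2113, hold=29.5576 ⇒ V=29.5576 continue | (k=1,j=1): S=119.8774, (K−S)⁺=8.5526, hold=14.9720 ⇒ V=14.9720 continue  boundary S*=-
step 0: (k=0,j=0): S=109.0600, (K−S)⁺=19.3700, hold=22.1256 ⇒ V=22.1256 continue  boundary S*=-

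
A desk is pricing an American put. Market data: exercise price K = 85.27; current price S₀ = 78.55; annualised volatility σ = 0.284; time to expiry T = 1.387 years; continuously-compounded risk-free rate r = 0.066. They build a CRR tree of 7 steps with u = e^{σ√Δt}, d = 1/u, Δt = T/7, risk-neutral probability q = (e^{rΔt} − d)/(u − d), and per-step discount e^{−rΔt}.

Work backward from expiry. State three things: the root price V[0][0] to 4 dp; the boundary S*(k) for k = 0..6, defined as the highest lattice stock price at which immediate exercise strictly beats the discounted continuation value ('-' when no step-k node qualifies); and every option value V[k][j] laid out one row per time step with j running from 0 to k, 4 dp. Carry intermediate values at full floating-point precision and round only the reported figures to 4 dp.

Δt=0.19814, u=1.13476, d=0.88125, q=0.52036, disc=e^(-rΔt)=0.98701
k=7 terminal: V=max(K-S,0) → 52.8488 43.5222 31.5125 16.0481 0.0000 0.0000 0.0000 0.0000
k=6: j=0 S=36.7901 intr=48.4799 cont=47.3720 V=48.4799[EX]; j=1 S=47.3736 intr=37.8964 cont=36.7886 V=37.8964[EX]; j=2 S=61.0016 intr=24.2684 cont=23.1605 V=24.2684[EX]; j=3 S=78.5500 intr=6.7200 cont=7.5973 V=7.5973[hold]; j=4 S=101.1466 intr=0.0000 cont=0.0000 V=0.0000[hold]; j=5 S=130.2435 intr=0.0000 cont=0.0000 V=0.0000[hold]; j=6 S=167.7108 intr=0.0000 cont=0.0000 V=0.0000[hold]  S*(6)=61.0016
k=5: j=0 S=41.7478 intr=43.5222 cont=42.4143 V=43.5222[EX]; j=1 S=53.7575 intr=31.5125 cont=30.4047 V=31.5125[EX]; j=2 S=69.2219 intr=16.0481 cont=15.3908 V=16.0481[EX]; j=3 S=89.1351 intr=0.0000 cont=3.5966 V=3.5966[hold]; j=4 S=114.7767 intr=0.0000 cont=0.0000 V=0.0000[hold]; j=5 S=147.7946 intr=0.0000 cont=0.0000 V=0.0000[hold]  S*(5)=69.2219
k=4: j=0 S=47.3736 intr=37.8964 cont=36.7886 V=37.8964[EX]; j=1 S=61.0016 intr=24.2684 cont=23.1605 V=24.2684[EX]; j=2 S=78.5500 intr=6.7200 cont=9.4445 V=9.4445[hold]; j=3 S=101.1466 intr=0.0000 cont=1.7026 V=1.7026[hold]; j=4 S=130.2435 intr=0.0000 cont=0.0000 V=0.0000[hold]  S*(4)=61.0016
k=3: j=0 S=53.7575 intr=31.5125 cont=30.4047 V=31.5125[EX]; j=1 S=69.2219 intr=16.0481 cont=16.3395 V=16.3395[hold]; j=2 S=89.1351 intr=0.0000 cont=5.3456 V=5.3456[hold]; j=3 S=114.7767 intr=0.0000 cont=0.8060 V=0.8060[hold]  S*(3)=53.7575
k=2: j=0 S=61.0016 intr=24.2684 cont=23.3102 V=24.2684[EX]; j=1 S=78.5500 intr=6.7200 cont=10.4807 V=10.4807[hold]; j=2 S=101.1466 intr=0.0000 cont=2.9446 V=2.9446[hold]  S*(2)=61.0016
k=1: j=0 S=69.2219 intr=16.0481 cont=16.8717 V=16.8717[hold]; j=1 S=89.1351 intr=0.0000 cont=6.4740 V=6.4740[hold]  S*(1)=-
k=0: j=0 S=78.5500 intr=6.7200 cont=11.3122 V=11.3122[hold]  S*(0)=-

price = 11.3122
boundary = - - 61.0016 53.7575 61.0016 69.2219 61.0016
tree:
11.3122
16.8717 6.4740
24.2684 10.4807 2.9446
31.5125 16.3395 5.3456 0.8060
37.8964 24.2684 9.4445 1.7026 0.0000
43.5222 31.5125 16.0481 3.5966 0.0000 0.0000
48.4799 37.8964 24.2684 7.5973 0.0000 0.0000 0.0000
52.8488 43.5222 31.5125 16.0481 0.0000 0.0000 0.0000 0.0000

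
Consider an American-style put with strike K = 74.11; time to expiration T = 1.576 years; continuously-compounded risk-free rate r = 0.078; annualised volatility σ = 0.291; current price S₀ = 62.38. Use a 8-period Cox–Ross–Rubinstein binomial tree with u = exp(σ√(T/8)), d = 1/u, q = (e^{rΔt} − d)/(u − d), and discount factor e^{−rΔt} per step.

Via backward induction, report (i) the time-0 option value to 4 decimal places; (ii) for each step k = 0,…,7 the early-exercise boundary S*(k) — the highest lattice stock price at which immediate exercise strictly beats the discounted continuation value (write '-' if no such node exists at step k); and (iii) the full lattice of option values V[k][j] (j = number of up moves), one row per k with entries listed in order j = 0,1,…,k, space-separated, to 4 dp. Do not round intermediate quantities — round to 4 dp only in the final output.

Δt=0.19700, u=1.13787, d=0.87883, q=0.52753, disc=e^(-rΔt)=0.98475
k=8 terminal: V=max(K-S,0) → 51.9127 45.3700 36.8989 25.9309 11.7300 0.0000 0.0000 0.0000 0.0000
k=7: j=0 S=25.2576 intr=48.8524 cont=47.7223 V=48.8524[EX]; j=1 S=32.7024 intr=41.4076 cont=40.2776 V=41.4076[EX]; j=2 S=42.3414 intr=31.7686 cont=30.6385 V=31.7686[EX]; j=3 S=54.8217 intr=19.2883 cont=18.1583 V=19.2883[EX]; j=4 S=70.9804 intr=3.1296 cont=5.4575 V=5.4575[hold]; j=5 S=91.9020 intr=0.0000 cont=0.0000 V=0.0000[hold]; j=6 S=118.9903 intr=0.0000 cont=0.0000 V=0.0000[hold]; j=7 S=154.0629 intr=0.0000 cont=0.0000 V=0.0000[hold]  S*(7)=54.8217
k=6: j=0 S=28.7400 intr=45.3700 cont=44.2400 V=45.3700[EX]; j=1 S=37.2111 intr=36.8989 cont=35.7688 V=36.8989[EX]; j=2 S=48.1791 intr=25.9309 cont=24.8008 V=25.9309[EX]; j=3 S=62.3800 intr=11.7300 cont=11.8093 V=11.8093[hold]; j=4 S=80.7666 intr=0.0000 cont=2.5392 V=2.5392[hold]; j=5 S=104.5727 intr=0.0000 cont=0.0000 V=0.0000[hold]; j=6 S=135.3957 intr=0.0000 cont=0.0000 V=0.0000[hold]  S*(6)=48.1791
k=5: j=0 S=32.7024 intr=41.4076 cont=40.2776 V=41.4076[EX]; j=1 S=42.3414 intr=31.7686 cont=30.6385 V=31.7686[EX]; j=2 S=54.8217 intr=19.2883 cont=18.1995 V=19.2883[EX]; j=3 S=70.9804 intr=3.1296 cont=6.8135 V=6.8135[hold]; j=4 S=91.9020 intr=0.0000 cont=1.1814 V=1.1814[hold]; j=5 S=118.9903 intr=0.0000 cont=0.0000 V=0.0000[hold]  S*(5)=54.8217
k=4: j=0 S=37.2111 intr=36.8989 cont=35.7688 V=36.8989[EX]; j=1 S=48.1791 intr=25.9309 cont=24.8008 V=25.9309[EX]; j=2 S=62.3800 intr=11.7300 cont=12.5137 V=12.5137[hold]; j=3 S=80.7666 intr=0.0000 cont=3.7838 V=3.7838[hold]; j=4 S=104.5727 intr=0.0000 cont=0.5497 V=0.5497[hold]  S*(4)=48.1791
k=3: j=0 S=42.3414 intr=31.7686 cont=30.6385 V=31.7686[EX]; j=1 S=54.8217 intr=19.2883 cont=18.5654 V=19.2883[EX]; j=2 S=70.9804 intr=3.1296 cont=7.7878 V=7.7878[hold]; j=3 S=91.9020 intr=0.0000 cont=2.0460 V=2.0460[hold]  S*(3)=54.8217
k=2: j=0 S=48.1791 intr=25.9309 cont=24.8008 V=25.9309[EX]; j=1 S=62.3800 intr=11.7300 cont=13.0198 V=13.0198[hold]; j=2 S=80.7666 intr=0.0000 cont=4.6862 V=4.6862[hold]  S*(2)=48.1791
k=1: j=0 S=54.8217 intr=19.2883 cont=18.8283 V=19.2883[EX]; j=1 S=70.9804 intr=3.1296 cont=8.4921 V=8.4921[hold]  S*(1)=54.8217
k=0: j=0 S=62.3800 intr=11.7300 cont=13.3857 V=13.3857[hold]  S*(0)=-

price = 13.3857
boundary = - 54.8217 48.1791 54.8217 48.1791 54.8217 48.1791 54.8217
tree:
13.3857
19.2883 8.4921
25.9309 13.0198 4.6862
31.7686 19.2883 7.7878 2.0460
36.8989 25.9309 12.5137 3.7838 0.5497
41.4076 31.7686 19.2883 6.8135 1.1814 0.0000
45.3700 36.8989 25.9309 11.8093 2.5392 0.0000 0.0000
48.8524 41.4076 31.7686 19.2883 5.4575 0.0000 0.0000 0.0000
51.9127 45.3700 36.8989 25.9309 11.7300 0.0000 0.0000 0.0000 0.0000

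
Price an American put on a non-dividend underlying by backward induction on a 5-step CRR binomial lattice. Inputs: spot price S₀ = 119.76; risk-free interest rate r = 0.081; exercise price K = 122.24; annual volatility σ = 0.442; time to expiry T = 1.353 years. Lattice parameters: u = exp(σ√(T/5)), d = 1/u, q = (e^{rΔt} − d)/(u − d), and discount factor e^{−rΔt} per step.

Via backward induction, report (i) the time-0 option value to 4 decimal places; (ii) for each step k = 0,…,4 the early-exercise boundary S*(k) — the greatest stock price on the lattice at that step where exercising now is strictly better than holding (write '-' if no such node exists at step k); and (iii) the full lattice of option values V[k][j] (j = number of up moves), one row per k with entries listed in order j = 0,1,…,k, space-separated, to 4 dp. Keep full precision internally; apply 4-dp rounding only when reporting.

price = 20.9847
boundary = - - 75.6139 60.0823 75.6139
tree:
20.9847
31.8964 10.6002
46.6261 18.0394 3.3529
62.1577 29.7164 6.7270 0.0000
74.4990 46.6261 13.4968 0.0000 0.0000
84.3054 62.1577 27.0795 0.0000 0.0000 0.0000

Δt=0.27060  u=1.25851  d=0.79459  q=0.49054  discount=0.97832
step 5 (expiry): payoffs max(K−S,0) = 84.3054 62.1577 27.0795 0.0000 0.0000 0.0000
step 4: (k=4,j=0): S=47.7410, (K−S)⁺=74.4990, hold=71.8489 ⇒ V=74.4990 exercise | (k=4,j=1): S=75.6139, (K−S)⁺=46.6261, hold=43.9759 ⇒ V=46.6261 exercise | (k=4,j=2): S=119.7600, (K−S)⁺=2.4800, hold=13.4968 ⇒ V=13.4968 continue | (k=4,j=3): S=189.6802, (K−S)⁺=0.0000, hold=0.0000 ⇒ V=0.0000 continue | (k=4,j=4): S=300.4225, (K−S)⁺=0.0000, hold=0.0000 ⇒ V=0.0000 continue  boundary S*=75.6139
step 3: (k=3,j=0): S=60.0823, (K−S)⁺=62.1577, hold=59.5076 ⇒ V=62.1577 exercise | (k=3,j=1): S=95.1605, (K−S)⁺=27.0795, hold=29.7164 ⇒ V=29.7164 continue | (k=3,j=2): S=150.7186, (K−S)⁺=0.0000, hold=6.7270 ⇒ V=6.7270 continue | (k=3,j=3): S=238.7136, (K−S)⁺=0.0000, hold=0.0000 ⇒ V=0.0000 continue  boundary S*=60.0823
step 2: (k=2,j=0): S=75.6139, (K−S)⁺=46.6261, hold=45.2414 ⇒ V=46.6261 exercise | (k=2,j=1): S=119.7600, (K−S)⁺=2.4800, hold=18.0394 ⇒ V=18.0394 continue | (k=2,j=2): S=189.6802, (K−S)⁺=0.0000, hold=3.3529 ⇒ V=3.3529 continue  boundary S*=75.6139
step 1: (k=1,j=0): S=95.1605, (K−S)⁺=27.0795, hold=31.8964 ⇒ V=31.8964 continue | (k=1,j=1): S=150.7186, (K−S)⁺=0.0000, hold=10.6002 ⇒ V=10.6002 continue  boundary S*=-
step 0: (k=0,j=0): S=119.7600, (K−S)⁺=2.4800, hold=20.9847 ⇒ V=20.9847 continue  boundary S*=-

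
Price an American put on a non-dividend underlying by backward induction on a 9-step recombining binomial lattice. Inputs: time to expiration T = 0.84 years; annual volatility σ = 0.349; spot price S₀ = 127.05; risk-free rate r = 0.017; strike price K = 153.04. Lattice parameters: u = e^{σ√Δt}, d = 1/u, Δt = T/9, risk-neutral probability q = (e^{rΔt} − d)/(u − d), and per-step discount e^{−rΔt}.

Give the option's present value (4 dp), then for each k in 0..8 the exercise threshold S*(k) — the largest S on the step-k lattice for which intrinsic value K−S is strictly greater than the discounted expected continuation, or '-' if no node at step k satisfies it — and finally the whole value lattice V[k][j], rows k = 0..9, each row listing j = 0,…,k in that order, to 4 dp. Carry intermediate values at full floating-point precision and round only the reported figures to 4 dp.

params: Δt=0.09333 u=1.11251 d=0.89887 q=0.48080 e^(-rΔt)=0.99841
t_9 payoffs: 104.3736 92.8063 78.4897 60.7702 38.8391 11.6952 0.0000 0.0000 0.0000 0.0000
t_8: node(8,0) S=54.1420 payoff=98.8980 vs cont=98.6553 → 98.8980 [stop]  node(8,1) S=67.0108 payoff=86.0292 vs cont=85.7866 → 86.0292 [stop]  node(8,2) S=82.9382 payoff=70.1018 vs cont=69.8592 → 70.1018 [stop]  node(8,3) S=102.6513 payoff=50.3887 vs cont=50.1460 → 50.3887 [stop]  node(8,4) S=127.0500 payoff=25.9900 vs cont=25.7474 → 25.9900 [stop]  node(8,5) S=157.2479 payoff=0.0000 vs cont=6.0625 → 6.0625 [wait]  node(8,6) S=194.6233 payoff=0.0000 vs cont=0.0000 → 0.0000 [wait]  node(8,7) S=240.8823 payoff=0.0000 vs cont=0.0000 → 0.0000 [wait]  node(8,8) S=298.1363 payoff=0.0000 vs cont=0.0000 → 0.0000 [wait]  ⇒ S*(8)=127.0500
t_7: node(7,0) S=60.2337 payoff=92.8063 vs cont=92.5637 → 92.8063 [stop]  node(7,1) S=74.5503 payoff=78.4897 vs cont=78.2470 → 78.4897 [stop]  node(7,2) S=92.2698 payoff=60.7702 vs cont=60.5276 → 60.7702 [stop]  node(7,3) S=114.2009 payoff=38.8391 vs cont=38.5964 → 38.8391 [stop]  node(7,4) S=141.3448 payoff=11.6952 vs cont=16.3828 → 16.3828 [wait]  node(7,5) S=174.9403 payoff=0.0000 vs cont=3.1427 → 3.1427 [wait]  node(7,6) S=216.5209 payoff=0.0000 vs cont=0.0000 → 0.0000 [wait]  node(7,7) S=267.9846 payoff=0.0000 vs cont=0.0000 → 0.0000 [wait]  ⇒ S*(7)=114.2009
t_6: node(6,0) S=67.0108 payoff=86.0292 vs cont=85.7866 → 86.0292 [stop]  node(6,1) S=82.9382 payoff=70.1018 vs cont=69.8592 → 70.1018 [stop]  node(6,2) S=102.6513 payoff=50.3887 vs cont=50.1460 → 50.3887 [stop]  node(6,3) S=127.0500 payoff=25.9900 vs cont=27.9976 → 27.9976 [wait]  node(6,4) S=157.2479 payoff=0.0000 vs cont=10.0010 → 10.0010 [wait]  node(6,5) S=194.6233 payoff=0.0000 vs cont=1.6291 → 1.6291 [wait]  node(6,6) S=240.8823 payoff=0.0000 vs cont=0.0000 → 0.0000 [wait]  ⇒ S*(6)=102.6513
t_5: node(5,0) S=74.5503 payoff=78.4897 vs cont=78.2470 → 78.4897 [stop]  node(5,1) S=92.2698 payoff=60.7702 vs cont=60.5276 → 60.7702 [stop]  node(5,2) S=114.2009 payoff=38.8391 vs cont=39.5602 → 39.5602 [wait]  node(5,3) S=141.3448 payoff=11.6952 vs cont=19.3141 → 19.3141 [wait]  node(5,4) S=174.9403 payoff=0.0000 vs cont=5.9663 → 5.9663 [wait]  node(5,5) S=216.5209 payoff=0.0000 vs cont=0.8445 → 0.8445 [wait]  ⇒ S*(5)=92.2698
t_4: node(4,0) S=82.9382 payoff=70.1018 vs cont=69.8592 → 70.1018 [stop]  node(4,1) S=102.6513 payoff=50.3887 vs cont=50.4922 → 50.4922 [wait]  node(4,2) S=127.0500 payoff=25.9900 vs cont=29.7785 → 29.7785 [wait]  node(4,3) S=157.2479 payoff=0.0000 vs cont=12.8760 → 12.8760 [wait]  node(4,4) S=194.6233 payoff=0.0000 vs cont=3.4982 → 3.4982 [wait]  ⇒ S*(4)=82.9382
t_3: node(3,0) S=92.2698 payoff=60.7702 vs cont=60.5773 → 60.7702 [stop]  node(3,1) S=114.2009 payoff=38.8391 vs cont=40.4687 → 40.4687 [wait]  node(3,2) S=141.3448 payoff=11.6952 vs cont=21.6174 → 21.6174 [wait]  node(3,3) S=174.9403 payoff=0.0000 vs cont=8.3539 → 8.3539 [wait]  ⇒ S*(3)=92.2698
t_2: node(2,0) S=102.6513 payoff=50.3887 vs cont=50.9283 → 50.9283 [wait]  node(2,1) S=127.0500 payoff=25.9900 vs cont=31.3552 → 31.3552 [wait]  node(2,2) S=157.2479 payoff=0.0000 vs cont=15.2161 → 15.2161 [wait]  ⇒ S*(2)=-
t_1: node(1,0) S=114.2009 payoff=38.8391 vs cont=41.4517 → 41.4517 [wait]  node(1,1) S=141.3448 payoff=11.6952 vs cont=23.5581 → 23.5581 [wait]  ⇒ S*(1)=-
t_0: node(0,0) S=127.0500 payoff=25.9900 vs cont=32.7963 → 32.7963 [wait]  ⇒ S*(0)=-

price = 32.7963
boundary = - - - 92.2698 82.9382 92.2698 102.6513 114.2009 127.0500
tree:
32.7963
41.4517 23.5581
50.9283 31.3552 15.2161
60.7702 40.4687 21.6174 8.3539
70.1018 50.4922 29.7785 12.8760 3.4982
78.4897 60.7702 39.5602 19.3141 5.9663 0.8445
86.0292 70.1018 50.3887 27.9976 10.0010 1.6291 0.0000
92.8063 78.4897 60.7702 38.8391 16.3828 3.1427 0.0000 0.0000
98.8980 86.0292 70.1018 50.3887 25.9900 6.0625 0.0000 0.0000 0.0000
104.3736 92.8063 78.4897 60.7702 38.8391 11.6952 0.0000 0.0000 0.0000 0.0000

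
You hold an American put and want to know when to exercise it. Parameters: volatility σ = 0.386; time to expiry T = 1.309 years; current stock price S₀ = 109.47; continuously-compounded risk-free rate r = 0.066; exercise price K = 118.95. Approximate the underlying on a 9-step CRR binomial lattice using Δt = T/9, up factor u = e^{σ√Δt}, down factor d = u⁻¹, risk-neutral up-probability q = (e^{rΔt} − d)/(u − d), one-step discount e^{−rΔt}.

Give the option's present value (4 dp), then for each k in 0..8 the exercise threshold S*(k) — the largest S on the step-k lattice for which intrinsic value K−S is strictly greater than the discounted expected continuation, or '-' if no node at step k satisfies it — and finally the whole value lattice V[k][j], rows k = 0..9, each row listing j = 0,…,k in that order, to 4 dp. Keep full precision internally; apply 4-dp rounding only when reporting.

price = 20.5424
boundary = - - - 70.3879 81.5512 70.3879 81.5512 70.3879 81.5512
tree:
20.5424
28.2409 13.1165
37.6554 19.2202 7.1671
48.5621 27.3012 11.3797 3.0243
58.1972 37.3988 17.5679 5.3107 0.7590
66.5135 48.5621 26.1939 9.1412 1.5202 0.0000
73.6914 58.1972 37.3988 15.3135 3.0449 0.0000 0.0000
79.8867 66.5135 48.5621 24.6719 6.0986 0.0000 0.0000 0.0000
85.2339 73.6914 58.1972 37.3988 12.2148 0.0000 0.0000 0.0000 0.0000
89.8492 79.8867 66.5135 48.5621 24.4650 0.0000 0.0000 0.0000 0.0000 0.0000

Δt=0.14544, u=1.15860, d=0.86311, q=0.49591, disc=e^(-rΔt)=0.99045
k=9 terminal: V=max(K-S,0) → 89.8492 79.8867 66.5135 48.5621 24.4650 0.0000 0.0000 0.0000 0.0000 0.0000
k=8: j=0 S=33.7161 intr=85.2339 cont=84.0976 V=85.2339[EX]; j=1 S=45.2586 intr=73.6914 cont=72.5550 V=73.6914[EX]; j=2 S=60.7528 intr=58.1972 cont=57.0609 V=58.1972[EX]; j=3 S=81.5512 intr=37.3988 cont=36.2624 V=37.3988[EX]; j=4 S=109.4700 intr=9.4800 cont=12.2148 V=12.2148[hold]; j=5 S=146.9466 intr=0.0000 cont=0.0000 V=0.0000[hold]; j=6 S=197.2533 intr=0.0000 cont=0.0000 V=0.0000[hold]; j=7 S=264.7822 intr=0.0000 cont=0.0000 V=0.0000[hold]; j=8 S=355.4294 intr=0.0000 cont=0.0000 V=0.0000[hold]  S*(8)=81.5512
k=7: j=0 S=39.0633 intr=79.8867 cont=78.7503 V=79.8867[EX]; j=1 S=52.4365 intr=66.5135 cont=65.3771 V=66.5135[EX]; j=2 S=70.3879 intr=48.5621 cont=47.4257 V=48.5621[EX]; j=3 S=94.4850 intr=24.4650 cont=24.6719 V=24.6719[hold]; j=4 S=126.8316 intr=0.0000 cont=6.0986 V=6.0986[hold]; j=5 S=170.2519 intr=0.0000 cont=0.0000 V=0.0000[hold]; j=6 S=228.5370 intr=0.0000 cont=0.0000 V=0.0000[hold]; j=7 S=306.7758 intr=0.0000 cont=0.0000 V=0.0000[hold]  S*(7)=70.3879
k=6: j=0 S=45.2586 intr=73.6914 cont=72.5550 V=73.6914[EX]; j=1 S=60.7528 intr=58.1972 cont=57.0609 V=58.1972[EX]; j=2 S=81.5512 intr=37.3988 cont=36.3640 V=37.3988[EX]; j=3 S=109.4700 intr=9.4800 cont=15.3135 V=15.3135[hold]; j=4 S=146.9466 intr=0.0000 cont=3.0449 V=3.0449[hold]; j=5 S=197.2533 intr=0.0000 cont=0.0000 V=0.0000[hold]; j=6 S=264.7822 intr=0.0000 cont=0.0000 V=0.0000[hold]  S*(6)=81.5512
k=5: j=0 S=52.4365 intr=66.5135 cont=65.3771 V=66.5135[EX]; j=1 S=70.3879 intr=48.5621 cont=47.4257 V=48.5621[EX]; j=2 S=94.4850 intr=24.4650 cont=26.1939 V=26.1939[hold]; j=3 S=126.8316 intr=0.0000 cont=9.1412 V=9.1412[hold]; j=4 S=170.2519 intr=0.0000 cont=1.5202 V=1.5202[hold]; j=5 S=228.5370 intr=0.0000 cont=0.0000 V=0.0000[hold]  S*(5)=70.3879
k=4: j=0 S=60.7528 intr=58.1972 cont=57.0609 V=58.1972[EX]; j=1 S=81.5512 intr=37.3988 cont=37.1116 V=37.3988[EX]; j=2 S=109.4700 intr=9.4800 cont=17.5679 V=17.5679[hold]; j=3 S=146.9466 intr=0.0000 cont=5.3107 V=5.3107[hold]; j=4 S=197.2533 intr=0.0000 cont=0.7590 V=0.7590[hold]  S*(4)=81.5512
k=3: j=0 S=70.3879 intr=48.5621 cont=47.4257 V=48.5621[EX]; j=1 S=94.4850 intr=24.4650 cont=27.3012 V=27.3012[hold]; j=2 S=126.8316 intr=0.0000 cont=11.3797 V=11.3797[hold]; j=3 S=170.2519 intr=0.0000 cont=3.0243 V=3.0243[hold]  S*(3)=70.3879
k=2: j=0 S=81.5512 intr=37.3988 cont=37.6554 V=37.6554[hold]; j=1 S=109.4700 intr=9.4800 cont=19.2202 V=19.2202[hold]; j=2 S=146.9466 intr=0.0000 cont=7.1671 V=7.1671[hold]  S*(2)=-
k=1: j=0 S=94.4850 intr=24.4650 cont=28.2409 V=28.2409[hold]; j=1 S=126.8316 intr=0.0000 cont=13.1165 V=13.1165[hold]  S*(1)=-
k=0: j=0 S=109.4700 intr=9.4800 cont=20.5424 V=20.5424[hold]  S*(0)=-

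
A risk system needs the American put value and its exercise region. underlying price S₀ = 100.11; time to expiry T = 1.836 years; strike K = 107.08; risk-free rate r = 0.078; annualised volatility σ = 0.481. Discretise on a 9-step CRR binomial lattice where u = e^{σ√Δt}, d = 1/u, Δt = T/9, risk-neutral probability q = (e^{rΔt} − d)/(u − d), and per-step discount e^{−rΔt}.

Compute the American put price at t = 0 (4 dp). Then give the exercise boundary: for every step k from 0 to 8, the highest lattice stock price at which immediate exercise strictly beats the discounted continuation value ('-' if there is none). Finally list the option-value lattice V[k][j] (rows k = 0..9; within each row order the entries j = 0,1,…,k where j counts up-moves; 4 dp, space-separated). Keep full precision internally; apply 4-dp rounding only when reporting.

price = 23.7071
boundary = - - - 52.1706 64.8300 52.1706 64.8300 52.1706 64.8300
tree:
23.7071
32.2849 15.2961
42.7433 22.1422 8.4625
54.9094 31.1168 13.2536 3.6057
65.0968 42.2500 20.2116 6.2322 0.9087
73.2949 54.9094 29.8256 10.5730 1.7843 0.0000
79.8922 65.0968 42.2500 17.4928 3.5034 0.0000 0.0000
85.2012 73.2949 54.9094 27.9323 6.8787 0.0000 0.0000 0.0000
89.4735 79.8922 65.0968 42.2500 13.5061 0.0000 0.0000 0.0000 0.0000
92.9115 85.2012 73.2949 54.9094 26.5186 0.0000 0.0000 0.0000 0.0000 0.0000

params: Δt=0.20400 u=1.24265 d=0.80473 q=0.48253 e^(-rΔt)=0.98421
t_9 payoffs: 92.9115 85.2012 73.2949 54.9094 26.5186 0.0000 0.0000 0.0000 0.0000 0.0000
t_8: node(8,0) S=17.6065 payoff=89.4735 vs cont=87.7831 → 89.4735 [stop]  node(8,1) S=27.1878 payoff=79.8922 vs cont=78.2018 → 79.8922 [stop]  node(8,2) S=41.9832 payoff=65.0968 vs cont=63.4065 → 65.0968 [stop]  node(8,3) S=64.8300 payoff=42.2500 vs cont=40.5596 → 42.2500 [stop]  node(8,4) S=100.1100 payoff=6.9700 vs cont=13.5061 → 13.5061 [wait]  node(8,5) S=154.5890 payoff=0.0000 vs cont=0.0000 → 0.0000 [wait]  node(8,6) S=238.7150 payoff=0.0000 vs cont=0.0000 → 0.0000 [wait]  node(8,7) S=368.6216 payoff=0.0000 vs cont=0.0000 → 0.0000 [wait]  node(8,8) S=569.2223 payoff=0.0000 vs cont=0.0000 → 0.0000 [wait]  ⇒ S*(8)=64.8300
t_7: node(7,0) S=21.8788 payoff=85.2012 vs cont=83.5108 → 85.2012 [stop]  node(7,1) S=33.7851 payoff=73.2949 vs cont=71.6046 → 73.2949 [stop]  node(7,2) S=52.1706 payoff=54.9094 vs cont=53.2190 → 54.9094 [stop]  node(7,3) S=80.5614 payoff=26.5186 vs cont=27.9323 → 27.9323 [wait]  node(7,4) S=124.4022 payoff=0.0000 vs cont=6.8787 → 6.8787 [wait]  node(7,5) S=192.1008 payoff=0.0000 vs cont=0.0000 → 0.0000 [wait]  node(7,6) S=296.6404 payoff=0.0000 vs cont=0.0000 → 0.0000 [wait]  node(7,7) S=458.0695 payoff=0.0000 vs cont=0.0000 → 0.0000 [wait]  ⇒ S*(7)=52.1706
t_6: node(6,0) S=27.1878 payoff=79.8922 vs cont=78.2018 → 79.8922 [stop]  node(6,1) S=41.9832 payoff=65.0968 vs cont=63.4065 → 65.0968 [stop]  node(6,2) S=64.8300 payoff=42.2500 vs cont=41.2309 → 42.2500 [stop]  node(6,3) S=100.1100 payoff=6.9700 vs cont=17.4928 → 17.4928 [wait]  node(6,4) S=154.5890 payoff=0.0000 vs cont=3.5034 → 3.5034 [wait]  node(6,5) S=238.7150 payoff=0.0000 vs cont=0.0000 → 0.0000 [wait]  node(6,6) S=368.6216 payoff=0.0000 vs cont=0.0000 → 0.0000 [wait]  ⇒ S*(6)=64.8300
t_5: node(5,0) S=33.7851 payoff=73.2949 vs cont=71.6046 → 73.2949 [stop]  node(5,1) S=52.1706 payoff=54.9094 vs cont=53.2190 → 54.9094 [stop]  node(5,2) S=80.5614 payoff=26.5186 vs cont=29.8256 → 29.8256 [wait]  node(5,3) S=124.4022 payoff=0.0000 vs cont=10.5730 → 10.5730 [wait]  node(5,4) S=192.1008 payoff=0.0000 vs cont=1.7843 → 1.7843 [wait]  node(5,5) S=296.6404 payoff=0.0000 vs cont=0.0000 → 0.0000 [wait]  ⇒ S*(5)=52.1706
t_4: node(4,0) S=41.9832 payoff=65.0968 vs cont=63.4065 → 65.0968 [stop]  node(4,1) S=64.8300 payoff=42.2500 vs cont=42.1301 → 42.2500 [stop]  node(4,2) S=100.1100 payoff=6.9700 vs cont=20.2116 → 20.2116 [wait]  node(4,3) S=154.5890 payoff=0.0000 vs cont=6.2322 → 6.2322 [wait]  node(4,4) S=238.7150 payoff=0.0000 vs cont=0.9087 → 0.9087 [wait]  ⇒ S*(4)=64.8300
t_3: node(3,0) S=52.1706 payoff=54.9094 vs cont=53.2190 → 54.9094 [stop]  node(3,1) S=80.5614 payoff=26.5186 vs cont=31.1168 → 31.1168 [wait]  node(3,2) S=124.4022 payoff=0.0000 vs cont=13.2536 → 13.2536 [wait]  node(3,3) S=192.1008 payoff=0.0000 vs cont=3.6057 → 3.6057 [wait]  ⇒ S*(3)=52.1706
t_2: node(2,0) S=64.8300 payoff=42.2500 vs cont=42.7433 → 42.7433 [wait]  node(2,1) S=100.1100 payoff=6.9700 vs cont=22.1422 → 22.1422 [wait]  node(2,2) S=154.5890 payoff=0.0000 vs cont=8.4625 → 8.4625 [wait]  ⇒ S*(2)=-
t_1: node(1,0) S=80.5614 payoff=26.5186 vs cont=32.2849 → 32.2849 [wait]  node(1,1) S=124.4022 payoff=0.0000 vs cont=15.2961 → 15.2961 [wait]  ⇒ S*(1)=-
t_0: node(0,0) S=100.1100 payoff=6.9700 vs cont=23.7071 → 23.7071 [wait]  ⇒ S*(0)=-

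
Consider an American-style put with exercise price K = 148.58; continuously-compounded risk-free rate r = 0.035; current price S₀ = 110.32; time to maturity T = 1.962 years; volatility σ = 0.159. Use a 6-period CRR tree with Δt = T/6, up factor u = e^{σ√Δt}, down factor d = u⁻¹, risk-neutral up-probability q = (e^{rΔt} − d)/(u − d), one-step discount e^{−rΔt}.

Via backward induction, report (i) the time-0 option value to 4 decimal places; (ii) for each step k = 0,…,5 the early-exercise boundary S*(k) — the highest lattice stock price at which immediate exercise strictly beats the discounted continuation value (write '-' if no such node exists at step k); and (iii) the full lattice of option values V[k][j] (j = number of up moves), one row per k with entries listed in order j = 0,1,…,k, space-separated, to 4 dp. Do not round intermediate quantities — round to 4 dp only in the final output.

Δt=0.32700  u=1.09518  d=0.91309  q=0.54050  discount=0.98862
step 6 (expiry): payoffs max(K−S,0) = 84.6460 71.8958 56.6028 38.2600 16.2591 0.0000 0.0000
step 5: (k=5,j=0): S=70.0195, (K−S)⁺=78.5605, hold=76.8697 ⇒ V=78.5605 exercise | (k=5,j=1): S=83.9833, (K−S)⁺=64.5967, hold=62.9059 ⇒ V=64.5967 exercise | (k=5,j=2): S=100.7319, (K−S)⁺=47.8481, hold=46.1573 ⇒ V=47.8481 exercise | (k=5,j=3): S=120.8207, (K−S)⁺=27.7593, hold=26.0685 ⇒ V=27.7593 exercise | (k=5,j=4): S=144.9157, (K−S)⁺=3.6643, hold=7.3861 ⇒ V=7.3861 continue | (k=5,j=5): S=173.8160, (K−S)⁺=0.0000, hold=0.0000 ⇒ V=0.0000 continue  boundary S*=120.8207
step 4: (k=4,j=0): S=76.6842, (K−S)⁺=71.8958, hold=70.2050 ⇒ V=71.8958 exercise | (k=4,j=1): S=91.9772, (K−S)⁺=56.6028, hold=54.9120 ⇒ V=56.6028 exercise | (k=4,j=2): S=110.3200, (K−S)⁺=38.2600, hold=36.5692 ⇒ V=38.2600 exercise | (k=4,j=3): S=132.3209, (K−S)⁺=16.2591, hold=16.5570 ⇒ V=16.5570 continue | (k=4,j=4): S=158.7094, (K−S)⁺=0.0000, hold=3.3553 ⇒ V=3.3553 continue  boundary S*=110.3200
step 3: (k=3,j=0): S=83.9833, (K−S)⁺=64.5967, hold=62.9059 ⇒ V=64.5967 exercise | (k=3,j=1): S=100.7319, (K−S)⁺=47.8481, hold=46.1573 ⇒ V=47.8481 exercise | (k=3,j=2): S=120.8207, (K−S)⁺=27.7593, hold=26.2277 ⇒ V=27.7593 exercise | (k=3,j=3): S=144.9157, (K−S)⁺=3.6643, hold=9.3143 ⇒ V=9.3143 continue  boundary S*=120.8207
step 2: (k=2,j=0): S=91.9772, (K−S)⁺=56.6028, hold=54.9120 ⇒ V=56.6028 exercise | (k=2,j=1): S=110.3200, (K−S)⁺=38.2600, hold=36.5692 ⇒ V=38.2600 exercise | (k=2,j=2): S=132.3209, (K−S)⁺=16.2591, hold=17.5874 ⇒ V=17.5874 continue  boundary S*=110.3200
step 1: (k=1,j=0): S=100.7319, (K−S)⁺=47.8481, hold=46.1573 ⇒ V=47.8481 exercise | (k=1,j=1): S=120.8207, (K−S)⁺=27.7593, hold=26.7783 ⇒ V=27.7593 exercise  boundary S*=120.8207
step 0: (k=0,j=0): S=110.3200, (K−S)⁺=38.2600, hold=36.5692 ⇒ V=38.2600 exercise  boundary S*=110.3200

price = 38.2600
boundary = 110.3200 120.8207 110.3200 120.8207 110.3200 120.8207
tree:
38.2600
47.8481 27.7593
56.6028 38.2600 17.5874
64.5967 47.8481 27.7593 9.3143
71.8958 56.6028 38.2600 16.5570 3.3553
78.5605 64.5967 47.8481 27.7593 7.3861 0.0000
84.6460 71.8958 56.6028 38.2600 16.2591 0.0000 0.0000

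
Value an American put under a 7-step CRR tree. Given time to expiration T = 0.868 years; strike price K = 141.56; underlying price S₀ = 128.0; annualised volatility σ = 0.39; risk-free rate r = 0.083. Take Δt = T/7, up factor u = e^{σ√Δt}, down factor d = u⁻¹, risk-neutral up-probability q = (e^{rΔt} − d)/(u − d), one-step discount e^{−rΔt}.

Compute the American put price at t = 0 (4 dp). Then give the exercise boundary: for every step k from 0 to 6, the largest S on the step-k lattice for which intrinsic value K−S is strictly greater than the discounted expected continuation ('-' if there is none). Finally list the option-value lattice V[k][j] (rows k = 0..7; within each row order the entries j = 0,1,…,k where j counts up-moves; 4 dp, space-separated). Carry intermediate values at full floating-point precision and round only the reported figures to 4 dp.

Δt=0.12400, u=1.14721, d=0.87168, q=0.50327, disc=e^(-rΔt)=0.98976
k=7 terminal: V=max(K-S,0) → 92.6150 77.1438 56.7825 29.9850 0.0000 0.0000 0.0000 0.0000
k=6: j=0 S=56.1503 intr=85.4097 cont=83.9603 V=85.4097[EX]; j=1 S=73.8989 intr=67.6611 cont=66.2117 V=67.6611[EX]; j=2 S=97.2577 intr=44.3023 cont=42.8529 V=44.3023[EX]; j=3 S=128.0000 intr=13.5600 cont=14.7420 V=14.7420[hold]; j=4 S=168.4597 intr=0.0000 cont=0.0000 V=0.0000[hold]; j=5 S=221.7084 intr=0.0000 cont=0.0000 V=0.0000[hold]; j=6 S=291.7885 intr=0.0000 cont=0.0000 V=0.0000[hold]  S*(6)=97.2577
k=5: j=0 S=64.4162 intr=77.1438 cont=75.6944 V=77.1438[EX]; j=1 S=84.7775 intr=56.7825 cont=55.3330 V=56.7825[EX]; j=2 S=111.5750 intr=29.9850 cont=29.1243 V=29.9850[EX]; j=3 S=146.8429 intr=0.0000 cont=7.2479 V=7.2479[hold]; j=4 S=193.2587 intr=0.0000 cont=0.0000 V=0.0000[hold]; j=5 S=254.3461 intr=0.0000 cont=0.0000 V=0.0000[hold]  S*(5)=111.5750
k=4: j=0 S=73.8989 intr=67.6611 cont=66.2117 V=67.6611[EX]; j=1 S=97.2577 intr=44.3023 cont=42.8529 V=44.3023[EX]; j=2 S=128.0000 intr=13.5600 cont=18.3523 V=18.3523[hold]; j=3 S=168.4597 intr=0.0000 cont=3.5634 V=3.5634[hold]; j=4 S=221.7084 intr=0.0000 cont=0.0000 V=0.0000[hold]  S*(4)=97.2577
k=3: j=0 S=84.7775 intr=56.7825 cont=55.3330 V=56.7825[EX]; j=1 S=111.5750 intr=29.9850 cont=30.9226 V=30.9226[hold]; j=2 S=146.8429 intr=0.0000 cont=10.7978 V=10.7978[hold]; j=3 S=193.2587 intr=0.0000 cont=1.7519 V=1.7519[hold]  S*(3)=84.7775
k=2: j=0 S=97.2577 intr=44.3023 cont=43.3199 V=44.3023[EX]; j=1 S=128.0000 intr=13.5600 cont=20.5816 V=20.5816[hold]; j=2 S=168.4597 intr=0.0000 cont=6.1814 V=6.1814[hold]  S*(2)=97.2577
k=1: j=0 S=111.5750 intr=29.9850 cont=32.0331 V=32.0331[hold]; j=1 S=146.8429 intr=0.0000 cont=13.1979 V=13.1979[hold]  S*(1)=-
k=0: j=0 S=128.0000 intr=13.5600 cont=22.3230 V=22.3230[hold]  S*(0)=-

price = 22.3230
boundary = - - 97.2577 84.7775 97.2577 111.5750 97.2577
tree:
22.3230
32.0331 13.1979
44.3023 20.5816 6.1814
56.7825 30.9226 10.7978 1.7519
67.6611 44.3023 18.3523 3.5634 0.0000
77.1438 56.7825 29.9850 7.2479 0.0000 0.0000
85.4097 67.6611 44.3023 14.7420 0.0000 0.0000 0.0000
92.6150 77.1438 56.7825 29.9850 0.0000 0.0000 0.0000 0.0000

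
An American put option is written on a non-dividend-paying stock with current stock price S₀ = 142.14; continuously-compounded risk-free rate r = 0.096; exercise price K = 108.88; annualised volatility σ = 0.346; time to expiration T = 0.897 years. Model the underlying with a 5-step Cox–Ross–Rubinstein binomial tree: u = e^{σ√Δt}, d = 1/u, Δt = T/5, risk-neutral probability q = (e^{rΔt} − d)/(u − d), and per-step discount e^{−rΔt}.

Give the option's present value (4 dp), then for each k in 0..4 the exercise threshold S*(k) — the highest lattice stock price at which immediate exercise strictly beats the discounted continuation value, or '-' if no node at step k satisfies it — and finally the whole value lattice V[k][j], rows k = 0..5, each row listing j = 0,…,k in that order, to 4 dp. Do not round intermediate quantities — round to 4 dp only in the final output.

params: Δt=0.17940 u=1.15783 d=0.86368 q=0.52248 e^(-rΔt)=0.98293
t_5 payoffs: 40.5697 17.3048 0.0000 0.0000 0.0000 0.0000
t_4: node(4,0) S=79.0919 payoff=29.7881 vs cont=27.9290 → 29.7881 [stop]  node(4,1) S=106.0289 payoff=2.8511 vs cont=8.1222 → 8.1222 [wait]  node(4,2) S=142.1400 payoff=0.0000 vs cont=0.0000 → 0.0000 [wait]  node(4,3) S=190.5498 payoff=0.0000 vs cont=0.0000 → 0.0000 [wait]  node(4,4) S=255.4469 payoff=0.0000 vs cont=0.0000 → 0.0000 [wait]  ⇒ S*(4)=79.0919
t_3: node(3,0) S=91.5752 payoff=17.3048 vs cont=18.1527 → 18.1527 [wait]  node(3,1) S=122.7638 payoff=0.0000 vs cont=3.8123 → 3.8123 [wait]  node(3,2) S=164.5744 payoff=0.0000 vs cont=0.0000 → 0.0000 [wait]  node(3,3) S=220.6249 payoff=0.0000 vs cont=0.0000 → 0.0000 [wait]  ⇒ S*(3)=-
t_2: node(2,0) S=106.0289 payoff=2.8511 vs cont=10.4780 → 10.4780 [wait]  node(2,1) S=142.1400 payoff=0.0000 vs cont=1.7893 → 1.7893 [wait]  node(2,2) S=190.5498 payoff=0.0000 vs cont=0.0000 → 0.0000 [wait]  ⇒ S*(2)=-
t_1: node(1,0) S=122.7638 payoff=0.0000 vs cont=5.8369 → 5.8369 [wait]  node(1,1) S=164.5744 payoff=0.0000 vs cont=0.8398 → 0.8398 [wait]  ⇒ S*(1)=-
t_0: node(0,0) S=142.1400 payoff=0.0000 vs cont=3.1709 → 3.1709 [wait]  ⇒ S*(0)=-

price = 3.1709
boundary = - - - - 79.0919
tree:
3.1709
5.8369 0.8398
10.4780 1.7893 0.0000
18.1527 3.8123 0.0000 0.0000
29.7881 8.1222 0.0000 0.0000 0.0000
40.5697 17.3048 0.0000 0.0000 0.0000 0.0000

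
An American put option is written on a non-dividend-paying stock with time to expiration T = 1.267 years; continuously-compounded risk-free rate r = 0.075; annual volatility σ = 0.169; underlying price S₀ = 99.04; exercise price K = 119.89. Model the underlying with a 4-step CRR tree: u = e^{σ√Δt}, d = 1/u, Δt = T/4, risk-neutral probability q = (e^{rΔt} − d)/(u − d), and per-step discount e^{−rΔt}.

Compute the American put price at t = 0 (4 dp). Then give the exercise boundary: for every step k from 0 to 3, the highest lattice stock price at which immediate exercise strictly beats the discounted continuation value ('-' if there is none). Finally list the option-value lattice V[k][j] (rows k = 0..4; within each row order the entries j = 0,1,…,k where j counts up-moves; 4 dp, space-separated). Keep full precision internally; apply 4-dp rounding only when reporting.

price = 20.8500
boundary = 99.0400 108.9226 99.0400 108.9226
tree:
20.8500
29.8360 10.9674
38.0067 20.8500 4.2805
45.4360 29.8360 10.9674 0.0383
52.1913 38.0067 20.8500 0.0986 0.0000

Δt=0.31675  u=1.09978  d=0.90927  q=0.60243  discount=0.97652
step 4 (expiry): payoffs max(K−S,0) = 52.1913 38.0067 20.8500 0.0986 0.0000
step 3: (k=3,j=0): S=74.4540, (K−S)⁺=45.4360, hold=42.6214 ⇒ V=45.4360 exercise | (k=3,j=1): S=90.0540, (K−S)⁺=29.8360, hold=27.0214 ⇒ V=29.8360 exercise | (k=3,j=2): S=108.9226, (K−S)⁺=10.9674, hold=8.1528 ⇒ V=10.9674 exercise | (k=3,j=3): S=131.7447, (K−S)⁺=0.0000, hold=0.0383 ⇒ V=0.0383 continue  boundary S*=108.9226
step 2: (k=2,j=0): S=81.8833, (K−S)⁺=38.0067, hold=35.1921 ⇒ V=38.0067 exercise | (k=2,j=1): S=99.0400, (K−S)⁺=20.8500, hold=18.0354 ⇒ V=20.8500 exercise | (k=2,j=2): S=119.7914, (K−S)⁺=0.0986, hold=4.2805 ⇒ V=4.2805 continue  boundary S*=99.0400
step 1: (k=1,j=0): S=90.0540, (K−S)⁺=29.8360, hold=27.0214 ⇒ V=29.8360 exercise | (k=1,j=1): S=108.9226, (K−S)⁺=10.9674, hold=10.6129 ⇒ V=10.9674 exercise  boundary S*=108.9226
step 0: (k=0,j=0): S=99.0400, (K−S)⁺=20.8500, hold=18.0354 ⇒ V=20.8500 exercise  boundary S*=99.0400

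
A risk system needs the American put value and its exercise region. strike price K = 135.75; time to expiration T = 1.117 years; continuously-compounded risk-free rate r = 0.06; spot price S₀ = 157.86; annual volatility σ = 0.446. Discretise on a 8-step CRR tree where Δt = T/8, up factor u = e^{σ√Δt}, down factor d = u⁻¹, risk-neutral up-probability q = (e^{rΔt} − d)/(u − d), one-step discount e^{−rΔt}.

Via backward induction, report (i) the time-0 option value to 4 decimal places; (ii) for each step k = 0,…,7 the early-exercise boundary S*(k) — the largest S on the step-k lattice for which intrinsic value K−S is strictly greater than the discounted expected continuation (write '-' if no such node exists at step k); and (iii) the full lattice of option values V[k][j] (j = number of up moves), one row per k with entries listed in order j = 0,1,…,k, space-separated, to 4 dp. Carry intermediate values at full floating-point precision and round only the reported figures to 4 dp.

Δt=0.13962  u=1.18135  d=0.84649  q=0.48356  discount=0.99166
step 8 (expiry): payoffs max(K−S,0) = 94.1344 77.6722 54.6980 22.6356 0.0000 0.0000 0.0000 0.0000 0.0000
step 7: (k=7,j=0): S=49.1624, (K−S)⁺=86.5876, hold=85.4551 ⇒ V=86.5876 exercise | (k=7,j=1): S=68.6099, (K−S)⁺=67.1401, hold=66.0076 ⇒ V=67.1401 exercise | (k=7,j=2): S=95.7505, (K−S)⁺=39.9995, hold=38.8670 ⇒ V=39.9995 exercise | (k=7,j=3): S=133.6273, (K−S)⁺=2.1227, hold=11.5925 ⇒ V=11.5925 continue | (k=7,j=4): S=186.4872, (K−S)⁺=0.0000, hold=0.0000 ⇒ V=0.0000 continue | (k=7,j=5): S=260.2575, (K−S)⁺=0.0000, hold=0.0000 ⇒ V=0.0000 continue | (k=7,j=6): S=363.2095, (K−S)⁺=0.0000, hold=0.0000 ⇒ V=0.0000 continue | (k=7,j=7): S=506.8872, (K−S)⁺=0.0000, hold=0.0000 ⇒ V=0.0000 continue  boundary S*=95.7505
step 6: (k=6,j=0): S=58.0778, (K−S)⁺=77.6722, hold=76.5397 ⇒ V=77.6722 exercise | (k=6,j=1): S=81.0520, (K−S)⁺=54.6980, hold=53.5655 ⇒ V=54.6980 exercise | (k=6,j=2): S=113.1144, (K−S)⁺=22.6356, hold=26.0440 ⇒ V=26.0440 continue | (k=6,j=3): S=157.8600, (K−S)⁺=0.0000, hold=5.9369 ⇒ V=5.9369 continue | (k=6,j=4): S=220.3059, (K−S)⁺=0.0000, hold=0.0000 ⇒ V=0.0000 continue | (k=6,j=5): S=307.4541, (K−S)⁺=0.0000, hold=0.0000 ⇒ V=0.0000 continue | (k=6,j=6): S=429.0761, (K−S)⁺=0.0000, hold=0.0000 ⇒ V=0.0000 continue  boundary S*=81.0520
step 5: (k=5,j=0): S=68.6099, (K−S)⁺=67.1401, hold=66.0076 ⇒ V=67.1401 exercise | (k=5,j=1): S=95.7505, (K−S)⁺=39.9995, hold=40.5014 ⇒ V=40.5014 continue | (k=5,j=2): S=133.6273, (K−S)⁺=2.1227, hold=16.1849 ⇒ V=16.1849 continue | (k=5,j=3): S=186.4872, (K−S)⁺=0.0000, hold=3.0405 ⇒ V=3.0405 continue | (k=5,j=4): S=260.2575, (K−S)⁺=0.0000, hold=0.0000 ⇒ V=0.0000 continue | (k=5,j=5): S=363.2095, (K−S)⁺=0.0000, hold=0.0000 ⇒ V=0.0000 continue  boundary S*=68.6099
step 4: (k=4,j=0): S=81.0520, (K−S)⁺=54.6980, hold=53.8061 ⇒ V=54.6980 exercise | (k=4,j=1): S=113.1144, (K−S)⁺=22.6356, hold=28.5033 ⇒ V=28.5033 continue | (k=4,j=2): S=157.8600, (K−S)⁺=0.0000, hold=9.7469 ⇒ V=9.7469 continue | (k=4,j=3): S=220.3059, (K−S)⁺=0.0000, hold=1.5572 ⇒ V=1.5572 continue | (k=4,j=4): S=307.4541, (K−S)⁺=0.0000, hold=0.0000 ⇒ V=0.0000 continue  boundary S*=81.0520
step 3: (k=3,j=0): S=95.7505, (K−S)⁺=39.9995, hold=41.6807 ⇒ V=41.6807 continue | (k=3,j=1): S=133.6273, (K−S)⁺=2.1227, hold=19.2714 ⇒ V=19.2714 continue | (k=3,j=2): S=186.4872, (K−S)⁺=0.0000, hold=5.7384 ⇒ V=5.7384 continue | (k=3,j=3): S=260.2575, (K−S)⁺=0.0000, hold=0.7975 ⇒ V=0.7975 continue  boundary S*=-
step 2: (k=2,j=0): S=113.1144, (K−S)⁺=22.6356, hold=30.5872 ⇒ V=30.5872 continue | (k=2,j=1): S=157.8600, (K−S)⁺=0.0000, hold=12.6212 ⇒ V=12.6212 continue | (k=2,j=2): S=220.3059, (K−S)⁺=0.0000, hold=3.3212 ⇒ V=3.3212 continue  boundary S*=-
step 1: (k=1,j=0): S=133.6273, (K−S)⁺=2.1227, hold=21.7170 ⇒ V=21.7170 continue | (k=1,j=1): S=186.4872, (K−S)⁺=0.0000, hold=8.0564 ⇒ V=8.0564 continue  boundary S*=-
step 0: (k=0,j=0): S=157.8600, (K−S)⁺=0.0000, hold=14.9852 ⇒ V=14.9852 continue  boundary S*=-

price = 14.9852
boundary = - - - - 81.0520 68.6099 81.0520 95.7505
tree:
14.9852
21.7170 8.0564
30.5872 12.6212 3.3212
41.6807 19.2714 5.7384 0.7975
54.6980 28.5033 9.7469 1.5572 0.0000
67.1401 40.5014 16.1849 3.0405 0.0000 0.0000
77.6722 54.6980 26.0440 5.9369 0.0000 0.0000 0.0000
86.5876 67.1401 39.9995 11.5925 0.0000 0.0000 0.0000 0.0000
94.1344 77.6722 54.6980 22.6356 0.0000 0.0000 0.0000 0.0000 0.0000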